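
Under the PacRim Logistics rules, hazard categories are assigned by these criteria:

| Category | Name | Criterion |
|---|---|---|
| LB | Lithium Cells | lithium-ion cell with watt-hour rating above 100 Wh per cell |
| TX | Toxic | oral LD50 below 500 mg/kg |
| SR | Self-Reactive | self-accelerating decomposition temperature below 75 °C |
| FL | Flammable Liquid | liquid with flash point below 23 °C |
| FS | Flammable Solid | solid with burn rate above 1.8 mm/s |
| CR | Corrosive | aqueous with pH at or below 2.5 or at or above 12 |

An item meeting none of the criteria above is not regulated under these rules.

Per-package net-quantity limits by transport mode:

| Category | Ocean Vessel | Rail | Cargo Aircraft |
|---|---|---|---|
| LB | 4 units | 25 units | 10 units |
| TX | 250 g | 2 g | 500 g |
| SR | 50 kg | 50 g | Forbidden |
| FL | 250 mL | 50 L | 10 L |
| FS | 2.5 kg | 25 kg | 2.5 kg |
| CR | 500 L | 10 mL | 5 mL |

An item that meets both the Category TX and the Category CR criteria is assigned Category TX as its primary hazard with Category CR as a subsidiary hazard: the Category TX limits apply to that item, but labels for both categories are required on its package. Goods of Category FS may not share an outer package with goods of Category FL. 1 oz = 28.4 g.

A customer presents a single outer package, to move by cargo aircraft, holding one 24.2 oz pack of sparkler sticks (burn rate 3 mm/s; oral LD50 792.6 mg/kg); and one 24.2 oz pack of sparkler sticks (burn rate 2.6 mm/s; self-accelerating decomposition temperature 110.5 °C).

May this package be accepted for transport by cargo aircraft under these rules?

Yes

With burn rate 3 mm/s (> 1.8 mm/s), the sparkler sticks fall in Category FS.
With burn rate 2.6 mm/s (> 1.8 mm/s), the sparkler sticks fall in Category FS.
Category FS net quantity: (one 24.2 oz pack = 687.28 g) + (one 24.2 oz pack = 687.28 g) = 1374.56 g.
1374.56 g ≤ 2.5 kg (cargo aircraft limit, Category FS) — within limit.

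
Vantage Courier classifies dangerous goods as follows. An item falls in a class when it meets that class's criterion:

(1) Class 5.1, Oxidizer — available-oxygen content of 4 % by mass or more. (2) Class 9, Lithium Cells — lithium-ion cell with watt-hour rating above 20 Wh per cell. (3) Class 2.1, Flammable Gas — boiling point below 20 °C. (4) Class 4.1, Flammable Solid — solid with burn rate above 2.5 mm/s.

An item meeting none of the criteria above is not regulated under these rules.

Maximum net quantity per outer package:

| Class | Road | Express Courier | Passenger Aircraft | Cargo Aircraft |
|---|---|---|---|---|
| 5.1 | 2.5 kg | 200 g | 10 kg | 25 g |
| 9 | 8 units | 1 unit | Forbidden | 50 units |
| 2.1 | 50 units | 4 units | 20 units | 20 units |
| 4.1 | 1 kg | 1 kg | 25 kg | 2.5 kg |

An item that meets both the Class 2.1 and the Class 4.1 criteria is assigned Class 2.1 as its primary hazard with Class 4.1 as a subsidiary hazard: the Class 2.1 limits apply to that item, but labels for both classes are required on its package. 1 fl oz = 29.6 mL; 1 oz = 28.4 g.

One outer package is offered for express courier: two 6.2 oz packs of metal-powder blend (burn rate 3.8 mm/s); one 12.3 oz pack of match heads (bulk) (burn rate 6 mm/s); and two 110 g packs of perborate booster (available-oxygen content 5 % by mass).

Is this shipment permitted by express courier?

No

Burn rate 3.8 mm/s meets the Class 4.1 criterion (Flammable Solid), so the metal-powder blend is Class 4.1.
With burn rate 6 mm/s (> 2.5 mm/s), the match heads (bulk) fall in Class 4.1.
Perborate booster: available-oxygen content 5 % by mass ≥ 4 % by mass → Class 5.1 (Oxidizer).
Total Class 4.1: (two 6.2 oz packs = 352.16 g) + (one 12.3 oz pack = 349.32 g) = 701.48 g.
That is within the Class 4.1 express courier limit of 1 kg.
Class 5.1 quantity: two 110 g packs = 220 g.
That exceeds the Class 5.1 express courier limit of 200 g.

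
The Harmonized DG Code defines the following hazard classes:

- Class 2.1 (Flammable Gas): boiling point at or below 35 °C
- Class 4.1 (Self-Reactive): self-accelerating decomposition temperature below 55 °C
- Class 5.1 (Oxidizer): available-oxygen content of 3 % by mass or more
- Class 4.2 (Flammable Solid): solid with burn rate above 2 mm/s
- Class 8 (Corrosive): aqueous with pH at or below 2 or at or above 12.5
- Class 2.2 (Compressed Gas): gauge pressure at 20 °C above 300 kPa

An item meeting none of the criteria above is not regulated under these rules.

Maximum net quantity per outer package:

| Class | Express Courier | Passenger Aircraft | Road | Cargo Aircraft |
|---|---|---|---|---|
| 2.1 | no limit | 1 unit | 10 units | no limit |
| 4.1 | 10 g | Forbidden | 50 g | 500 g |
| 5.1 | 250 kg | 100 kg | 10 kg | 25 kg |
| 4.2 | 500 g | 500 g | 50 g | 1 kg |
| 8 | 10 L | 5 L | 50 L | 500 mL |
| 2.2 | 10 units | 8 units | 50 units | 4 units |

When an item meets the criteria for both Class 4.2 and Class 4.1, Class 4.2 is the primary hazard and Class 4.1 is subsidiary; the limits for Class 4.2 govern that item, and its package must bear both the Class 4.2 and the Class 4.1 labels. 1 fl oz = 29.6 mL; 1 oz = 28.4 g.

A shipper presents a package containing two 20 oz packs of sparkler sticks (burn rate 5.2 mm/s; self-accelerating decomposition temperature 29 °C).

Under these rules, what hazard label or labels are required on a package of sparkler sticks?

With burn rate 5.2 mm/s (> 2 mm/s), the sparkler sticks fall in Class 4.2.
With self-accelerating decomposition temperature 29 °C (< 55 °C), the sparkler sticks fall in Class 4.1.
By the precedence rule Class 4.2 is primary and Class 4.1 is subsidiary, and that rule requires both labels on the package.

Class 4.1 and 4.2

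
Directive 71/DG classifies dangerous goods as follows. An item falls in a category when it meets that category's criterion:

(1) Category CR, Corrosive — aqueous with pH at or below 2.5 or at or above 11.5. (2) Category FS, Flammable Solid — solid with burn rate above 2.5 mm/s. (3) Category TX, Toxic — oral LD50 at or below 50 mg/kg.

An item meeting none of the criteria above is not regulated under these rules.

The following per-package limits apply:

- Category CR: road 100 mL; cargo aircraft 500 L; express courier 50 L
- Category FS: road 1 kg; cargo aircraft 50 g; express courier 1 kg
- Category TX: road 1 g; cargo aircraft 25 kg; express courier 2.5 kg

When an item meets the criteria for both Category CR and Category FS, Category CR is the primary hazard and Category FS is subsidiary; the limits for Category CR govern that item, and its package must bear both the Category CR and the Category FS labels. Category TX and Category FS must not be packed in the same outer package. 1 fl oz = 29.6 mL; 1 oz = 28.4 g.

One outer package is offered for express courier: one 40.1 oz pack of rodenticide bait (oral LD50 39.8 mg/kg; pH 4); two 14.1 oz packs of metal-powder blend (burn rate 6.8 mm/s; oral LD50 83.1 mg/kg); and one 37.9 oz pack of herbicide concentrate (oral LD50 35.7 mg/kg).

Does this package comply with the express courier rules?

No

With oral LD50 39.8 mg/kg (≤ 50 mg/kg), the rodenticide bait falls in Category TX.
With burn rate 6.8 mm/s (> 2.5 mm/s), the metal-powder blend falls in Category FS.
With oral LD50 35.7 mg/kg (≤ 50 mg/kg), the herbicide concentrate falls in Category TX.
Category TX net quantity: (one 40.1 oz pack = 1138.84 g) + (one 37.9 oz pack = 1076.36 g) = 2215.2 g.
That is within the Category TX express courier limit of 2.5 kg.
Category FS quantity: two 14.1 oz packs = 800.88 g.
800.88 g is within the express courier limit of 1 kg for Category FS.
Category TX and Category FS may not share an outer package.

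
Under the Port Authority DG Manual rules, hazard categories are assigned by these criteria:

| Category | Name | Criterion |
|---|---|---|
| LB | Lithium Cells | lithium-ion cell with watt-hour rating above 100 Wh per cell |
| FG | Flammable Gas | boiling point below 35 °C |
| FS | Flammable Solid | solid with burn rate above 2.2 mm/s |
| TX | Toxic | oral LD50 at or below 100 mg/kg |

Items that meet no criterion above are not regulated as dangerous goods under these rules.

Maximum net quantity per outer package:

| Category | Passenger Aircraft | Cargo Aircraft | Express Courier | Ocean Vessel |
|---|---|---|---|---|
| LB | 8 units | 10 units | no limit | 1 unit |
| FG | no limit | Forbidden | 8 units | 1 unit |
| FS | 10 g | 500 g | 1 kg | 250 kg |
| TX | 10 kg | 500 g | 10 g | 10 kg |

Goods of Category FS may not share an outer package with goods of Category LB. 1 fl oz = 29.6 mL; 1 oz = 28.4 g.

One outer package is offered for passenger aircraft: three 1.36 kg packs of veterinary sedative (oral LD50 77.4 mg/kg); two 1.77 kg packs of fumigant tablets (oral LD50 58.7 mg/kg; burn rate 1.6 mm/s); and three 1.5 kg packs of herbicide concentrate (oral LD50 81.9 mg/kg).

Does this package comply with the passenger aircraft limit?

No

The veterinary sedative has oral LD50 77.4 mg/kg, which is ≤ 100 mg/kg, so it is Category TX (Toxic).
Oral LD50 58.7 mg/kg meets the Category TX criterion (Toxic), so the fumigant tablets are Category TX.
With oral LD50 81.9 mg/kg (≤ 100 mg/kg), the herbicide concentrate falls in Category TX.
Category TX net quantity: (three 1.36 kg packs = 4.08 kg) + (two 1.77 kg packs = 3.54 kg) + (three 1.5 kg packs = 4.5 kg) = 12.12 kg.
12.12 kg exceeds the passenger aircraft limit of 10 kg for Category TX.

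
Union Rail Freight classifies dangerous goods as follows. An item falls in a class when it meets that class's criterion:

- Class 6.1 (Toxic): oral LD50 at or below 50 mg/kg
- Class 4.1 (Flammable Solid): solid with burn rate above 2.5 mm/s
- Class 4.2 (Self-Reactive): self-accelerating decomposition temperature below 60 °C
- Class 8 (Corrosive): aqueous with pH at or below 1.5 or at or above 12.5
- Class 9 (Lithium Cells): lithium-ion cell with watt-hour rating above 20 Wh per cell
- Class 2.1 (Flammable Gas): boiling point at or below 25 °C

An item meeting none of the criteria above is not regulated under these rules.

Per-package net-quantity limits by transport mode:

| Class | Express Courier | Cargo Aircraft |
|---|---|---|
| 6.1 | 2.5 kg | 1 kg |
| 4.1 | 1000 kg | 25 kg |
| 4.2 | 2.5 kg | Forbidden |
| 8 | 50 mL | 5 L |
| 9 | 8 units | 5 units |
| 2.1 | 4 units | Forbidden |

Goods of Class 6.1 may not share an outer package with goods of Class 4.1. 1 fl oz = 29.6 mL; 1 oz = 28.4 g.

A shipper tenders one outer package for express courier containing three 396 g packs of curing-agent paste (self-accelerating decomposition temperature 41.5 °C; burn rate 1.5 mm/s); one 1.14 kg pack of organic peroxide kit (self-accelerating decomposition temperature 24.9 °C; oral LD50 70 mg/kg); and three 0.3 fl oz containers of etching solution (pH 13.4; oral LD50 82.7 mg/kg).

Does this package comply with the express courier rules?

Curing-agent paste: self-accelerating decomposition temperature 41.5 °C < 60 °C → Class 4.2 (Self-Reactive).
Self-accelerating decomposition temperature 24.9 °C meets the Class 4.2 criterion (Self-Reactive), so the organic peroxide kit is Class 4.2.
Etching solution: pH 13.4 ≥ 12.5 → Class 8 (Corrosive).
Class 4.2 net quantity: (three 396 g packs = 1.188 kg) + 1.14 kg = 2.328 kg.
That is within the Class 4.2 express courier limit of 2.5 kg.
Class 8 quantity: three 0.3 fl oz containers = 26.64 mL.
That is within the Class 8 express courier limit of 50 mL.
The segregation rule (Class 6.1 with Class 4.1) does not apply to Class 4.2 with Class 8.
Every hazard class is within its express courier limit and no segregation rule is violated.

Yes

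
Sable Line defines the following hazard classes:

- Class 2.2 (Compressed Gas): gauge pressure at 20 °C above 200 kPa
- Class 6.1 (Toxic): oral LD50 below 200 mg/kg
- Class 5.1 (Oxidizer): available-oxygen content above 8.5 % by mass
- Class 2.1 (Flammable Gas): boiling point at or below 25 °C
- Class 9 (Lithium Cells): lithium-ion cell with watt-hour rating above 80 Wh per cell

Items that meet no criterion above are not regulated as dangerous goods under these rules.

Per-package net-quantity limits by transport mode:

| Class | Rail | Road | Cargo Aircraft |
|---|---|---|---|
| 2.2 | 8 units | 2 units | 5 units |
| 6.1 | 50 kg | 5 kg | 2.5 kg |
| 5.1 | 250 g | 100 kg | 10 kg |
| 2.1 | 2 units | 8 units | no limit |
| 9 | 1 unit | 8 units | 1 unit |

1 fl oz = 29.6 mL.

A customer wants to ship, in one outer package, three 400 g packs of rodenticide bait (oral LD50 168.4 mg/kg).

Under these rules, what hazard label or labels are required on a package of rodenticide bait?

The rodenticide bait has oral LD50 168.4 mg/kg, which is < 200 mg/kg, so it is Class 6.1 (Toxic).
Only the Class 6.1 label is required.

Class 6.1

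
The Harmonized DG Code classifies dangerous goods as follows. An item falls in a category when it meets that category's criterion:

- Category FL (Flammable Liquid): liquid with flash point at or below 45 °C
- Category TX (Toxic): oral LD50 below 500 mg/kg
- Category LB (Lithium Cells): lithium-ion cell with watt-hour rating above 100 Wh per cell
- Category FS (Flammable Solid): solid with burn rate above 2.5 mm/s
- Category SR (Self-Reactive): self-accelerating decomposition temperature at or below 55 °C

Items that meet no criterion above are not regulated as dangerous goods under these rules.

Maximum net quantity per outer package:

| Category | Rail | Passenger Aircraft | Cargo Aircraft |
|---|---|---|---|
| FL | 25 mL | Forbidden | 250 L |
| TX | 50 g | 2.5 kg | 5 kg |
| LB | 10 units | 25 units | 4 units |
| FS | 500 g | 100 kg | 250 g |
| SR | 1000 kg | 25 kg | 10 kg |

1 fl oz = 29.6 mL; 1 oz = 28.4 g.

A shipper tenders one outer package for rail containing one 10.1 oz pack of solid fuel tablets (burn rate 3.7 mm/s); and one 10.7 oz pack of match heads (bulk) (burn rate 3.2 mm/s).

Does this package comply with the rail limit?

With burn rate 3.7 mm/s (> 2.5 mm/s), the solid fuel tablets fall in Category FS.
Match heads (bulk): burn rate 3.2 mm/s > 2.5 mm/s → Category FS (Flammable Solid).
Total Category FS: (one 10.1 oz pack = 286.84 g) + (one 10.7 oz pack = 303.88 g) = 590.72 g.
590.72 g > 500 g (rail limit, Category FS) — over the limit.

No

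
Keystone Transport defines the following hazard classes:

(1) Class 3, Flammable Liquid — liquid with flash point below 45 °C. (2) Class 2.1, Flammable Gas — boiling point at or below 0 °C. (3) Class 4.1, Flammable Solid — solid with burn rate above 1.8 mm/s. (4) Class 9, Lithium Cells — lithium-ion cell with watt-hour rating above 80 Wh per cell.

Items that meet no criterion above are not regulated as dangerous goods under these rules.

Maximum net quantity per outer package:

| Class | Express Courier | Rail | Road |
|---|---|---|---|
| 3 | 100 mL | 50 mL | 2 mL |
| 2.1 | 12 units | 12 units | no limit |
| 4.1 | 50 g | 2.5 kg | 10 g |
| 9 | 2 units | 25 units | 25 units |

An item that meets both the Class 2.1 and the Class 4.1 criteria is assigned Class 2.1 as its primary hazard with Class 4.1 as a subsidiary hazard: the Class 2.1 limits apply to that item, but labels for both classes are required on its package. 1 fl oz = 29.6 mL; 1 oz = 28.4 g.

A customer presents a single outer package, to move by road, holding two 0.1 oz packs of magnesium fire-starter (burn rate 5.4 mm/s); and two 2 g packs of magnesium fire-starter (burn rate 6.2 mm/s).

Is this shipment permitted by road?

Yes

Magnesium fire-starter: burn rate 5.4 mm/s > 1.8 mm/s → Class 4.1 (Flammable Solid).
The magnesium fire-starter has burn rate 6.2 mm/s, which is > 1.8 mm/s, so it is Class 4.1 (Flammable Solid).
Class 4.1 net quantity: (two 0.1 oz packs = 5.68 g) + (two 2 g packs = 4 g) = 9.68 g.
That is within the Class 4.1 road limit of 10 g.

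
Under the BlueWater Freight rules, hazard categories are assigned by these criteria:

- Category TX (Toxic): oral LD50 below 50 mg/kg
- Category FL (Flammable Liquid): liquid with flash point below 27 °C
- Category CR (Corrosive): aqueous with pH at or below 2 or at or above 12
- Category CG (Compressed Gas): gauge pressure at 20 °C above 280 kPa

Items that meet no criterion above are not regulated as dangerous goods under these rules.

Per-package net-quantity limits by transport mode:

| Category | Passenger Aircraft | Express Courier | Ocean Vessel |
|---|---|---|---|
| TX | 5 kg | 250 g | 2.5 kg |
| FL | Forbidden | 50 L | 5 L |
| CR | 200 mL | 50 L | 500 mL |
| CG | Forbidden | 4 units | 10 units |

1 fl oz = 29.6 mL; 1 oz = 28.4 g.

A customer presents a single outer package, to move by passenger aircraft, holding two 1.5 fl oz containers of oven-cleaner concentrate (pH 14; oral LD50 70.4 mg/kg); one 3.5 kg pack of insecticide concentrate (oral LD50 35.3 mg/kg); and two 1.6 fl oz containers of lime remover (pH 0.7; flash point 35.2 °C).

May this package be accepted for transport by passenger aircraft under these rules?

Yes

The oven-cleaner concentrate has pH 14, which is ≥ 12, so it is Category CR (Corrosive).
With oral LD50 35.3 mg/kg (< 50 mg/kg), the insecticide concentrate falls in Category TX.
With pH 0.7 (≤ 2), the lime remover falls in Category CR.
Total Category CR: (two 1.5 fl oz containers = 88.8 mL) + (two 1.6 fl oz containers = 94.72 mL) = 183.52 mL.
183.52 mL ≤ 200 mL (passenger aircraft limit, Category CR) — within limit.
Category TX quantity: 3.5 kg.
3.5 kg is within the passenger aircraft limit of 5 kg for Category TX.
Every hazard category is within its passenger aircraft limit and no segregation rule is violated.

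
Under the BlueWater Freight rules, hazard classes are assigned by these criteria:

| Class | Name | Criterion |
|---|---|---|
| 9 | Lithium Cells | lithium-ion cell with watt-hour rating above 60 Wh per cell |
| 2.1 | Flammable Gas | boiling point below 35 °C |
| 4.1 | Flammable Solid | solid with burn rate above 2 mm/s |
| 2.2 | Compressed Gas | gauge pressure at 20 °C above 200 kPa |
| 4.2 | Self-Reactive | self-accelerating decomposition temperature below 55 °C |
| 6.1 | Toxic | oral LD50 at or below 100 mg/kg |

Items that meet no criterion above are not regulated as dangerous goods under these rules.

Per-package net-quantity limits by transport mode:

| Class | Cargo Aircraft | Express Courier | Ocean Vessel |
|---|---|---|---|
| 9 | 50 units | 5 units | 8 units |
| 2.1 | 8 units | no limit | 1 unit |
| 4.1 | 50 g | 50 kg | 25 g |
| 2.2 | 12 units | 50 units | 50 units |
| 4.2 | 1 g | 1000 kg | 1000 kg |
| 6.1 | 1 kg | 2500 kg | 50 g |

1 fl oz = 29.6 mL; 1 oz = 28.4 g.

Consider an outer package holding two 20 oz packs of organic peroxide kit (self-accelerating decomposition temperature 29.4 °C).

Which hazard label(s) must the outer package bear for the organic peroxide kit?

With self-accelerating decomposition temperature 29.4 °C (< 55 °C), the organic peroxide kit falls in Class 4.2.
Only the Class 4.2 label is required.

Class 4.2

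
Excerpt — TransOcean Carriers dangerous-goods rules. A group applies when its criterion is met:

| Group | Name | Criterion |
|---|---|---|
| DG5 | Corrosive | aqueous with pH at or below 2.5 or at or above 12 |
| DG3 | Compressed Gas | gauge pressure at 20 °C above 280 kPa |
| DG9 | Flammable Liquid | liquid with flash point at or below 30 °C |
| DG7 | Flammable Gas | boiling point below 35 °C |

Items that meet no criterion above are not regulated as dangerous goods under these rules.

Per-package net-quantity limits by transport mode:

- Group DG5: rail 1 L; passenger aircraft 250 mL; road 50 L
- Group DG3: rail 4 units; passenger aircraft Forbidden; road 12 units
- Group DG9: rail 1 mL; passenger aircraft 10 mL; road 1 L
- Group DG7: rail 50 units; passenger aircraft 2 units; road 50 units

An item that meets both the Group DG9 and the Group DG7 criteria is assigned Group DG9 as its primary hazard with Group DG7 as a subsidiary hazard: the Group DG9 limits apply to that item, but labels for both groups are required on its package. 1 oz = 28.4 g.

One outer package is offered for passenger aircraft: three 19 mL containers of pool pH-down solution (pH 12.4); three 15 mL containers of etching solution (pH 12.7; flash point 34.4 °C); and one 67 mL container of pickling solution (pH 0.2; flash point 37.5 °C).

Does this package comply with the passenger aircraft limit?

With pH 12.4 (≥ 12), the pool pH-down solution falls in Group DG5.
Etching solution: pH 12.7 ≥ 12 → Group DG5 (Corrosive).
With pH 0.2 (≤ 2.5), the pickling solution falls in Group DG5.
Total Group DG5: (three 19 mL containers = 57 mL) + (three 15 mL containers = 45 mL) + 67 mL = 169 mL.
169 mL ≤ 250 mL (passenger aircraft limit, Group DG5) — within limit.

Yes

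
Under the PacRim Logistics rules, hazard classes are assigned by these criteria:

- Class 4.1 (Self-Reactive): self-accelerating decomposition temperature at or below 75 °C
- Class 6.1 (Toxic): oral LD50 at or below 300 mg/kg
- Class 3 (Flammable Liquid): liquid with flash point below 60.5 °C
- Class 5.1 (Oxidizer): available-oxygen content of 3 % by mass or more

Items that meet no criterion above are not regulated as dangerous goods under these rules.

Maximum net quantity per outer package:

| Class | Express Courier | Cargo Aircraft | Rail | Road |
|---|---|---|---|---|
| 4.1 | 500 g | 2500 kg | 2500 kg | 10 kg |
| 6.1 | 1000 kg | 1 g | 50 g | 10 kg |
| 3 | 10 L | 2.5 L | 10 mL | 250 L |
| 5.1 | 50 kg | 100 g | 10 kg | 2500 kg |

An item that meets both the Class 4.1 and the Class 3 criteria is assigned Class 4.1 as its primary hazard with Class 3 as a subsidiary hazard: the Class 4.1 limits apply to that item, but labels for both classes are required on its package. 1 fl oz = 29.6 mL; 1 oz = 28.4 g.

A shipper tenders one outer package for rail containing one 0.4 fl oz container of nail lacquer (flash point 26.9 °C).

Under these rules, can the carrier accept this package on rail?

No

With flash point 26.9 °C (< 60.5 °C), the nail lacquer falls in Class 3.
Class 3 quantity: one 0.4 fl oz container = 11.84 mL.
11.84 mL exceeds the rail limit of 10 mL for Class 3.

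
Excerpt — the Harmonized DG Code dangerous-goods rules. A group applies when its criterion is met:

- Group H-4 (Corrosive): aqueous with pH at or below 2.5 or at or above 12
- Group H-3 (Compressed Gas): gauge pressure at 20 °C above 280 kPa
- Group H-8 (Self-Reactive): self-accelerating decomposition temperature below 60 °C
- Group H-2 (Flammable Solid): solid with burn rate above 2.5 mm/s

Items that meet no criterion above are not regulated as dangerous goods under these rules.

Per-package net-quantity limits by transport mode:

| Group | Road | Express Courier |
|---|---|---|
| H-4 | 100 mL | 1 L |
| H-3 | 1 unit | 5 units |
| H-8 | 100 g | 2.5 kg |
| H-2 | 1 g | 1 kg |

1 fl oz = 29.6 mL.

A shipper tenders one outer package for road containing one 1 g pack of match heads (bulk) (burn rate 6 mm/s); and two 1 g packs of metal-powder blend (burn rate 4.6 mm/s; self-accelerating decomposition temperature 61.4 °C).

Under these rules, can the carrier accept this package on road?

The match heads (bulk) have burn rate 6 mm/s, which is > 2.5 mm/s, so they are Group H-2 (Flammable Solid).
Burn rate 4.6 mm/s meets the Group H-2 criterion (Flammable Solid), so the metal-powder blend is Group H-2.
Total Group H-2: 1 g + (two 1 g packs = 2 g) = 3 g.
3 g exceeds the road limit of 1 g for Group H-2.

No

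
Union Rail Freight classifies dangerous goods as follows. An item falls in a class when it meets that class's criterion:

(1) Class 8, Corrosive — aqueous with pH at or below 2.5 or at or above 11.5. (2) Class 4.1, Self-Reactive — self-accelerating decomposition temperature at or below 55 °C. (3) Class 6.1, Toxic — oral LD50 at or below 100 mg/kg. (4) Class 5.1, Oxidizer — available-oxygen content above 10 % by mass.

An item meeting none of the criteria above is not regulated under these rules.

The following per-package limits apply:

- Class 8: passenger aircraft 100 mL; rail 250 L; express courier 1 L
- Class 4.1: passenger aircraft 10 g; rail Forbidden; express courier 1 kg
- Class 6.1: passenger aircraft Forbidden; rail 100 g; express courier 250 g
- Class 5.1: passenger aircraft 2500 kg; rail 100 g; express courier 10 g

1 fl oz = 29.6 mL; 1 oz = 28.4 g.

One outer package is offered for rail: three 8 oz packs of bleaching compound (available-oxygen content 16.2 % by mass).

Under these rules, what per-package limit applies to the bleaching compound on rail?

With available-oxygen content 16.2 % by mass (> 10 % by mass), the bleaching compound falls in Class 5.1.
The rail limit for Class 5.1 is 100 g.

100 g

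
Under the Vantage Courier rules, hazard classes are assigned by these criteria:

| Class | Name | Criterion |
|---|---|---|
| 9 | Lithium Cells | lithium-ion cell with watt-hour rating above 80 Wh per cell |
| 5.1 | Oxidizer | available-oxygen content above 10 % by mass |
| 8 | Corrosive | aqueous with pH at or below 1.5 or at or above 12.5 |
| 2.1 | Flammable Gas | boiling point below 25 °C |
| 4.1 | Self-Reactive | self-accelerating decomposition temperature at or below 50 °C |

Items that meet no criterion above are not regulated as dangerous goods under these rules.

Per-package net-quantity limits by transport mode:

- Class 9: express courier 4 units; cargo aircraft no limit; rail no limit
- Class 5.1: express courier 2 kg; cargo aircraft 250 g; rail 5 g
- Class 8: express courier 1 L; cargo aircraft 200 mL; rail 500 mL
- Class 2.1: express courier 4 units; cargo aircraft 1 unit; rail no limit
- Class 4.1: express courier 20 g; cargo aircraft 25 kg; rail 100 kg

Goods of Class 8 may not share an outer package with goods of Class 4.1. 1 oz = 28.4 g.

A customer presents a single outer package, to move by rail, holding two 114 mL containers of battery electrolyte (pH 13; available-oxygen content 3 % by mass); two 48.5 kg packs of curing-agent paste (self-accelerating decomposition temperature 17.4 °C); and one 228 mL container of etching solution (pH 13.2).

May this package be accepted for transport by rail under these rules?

With pH 13 (≥ 12.5), the battery electrolyte falls in Class 8.
Self-accelerating decomposition temperature 17.4 °C meets the Class 4.1 criterion (Self-Reactive), so the curing-agent paste is Class 4.1.
The etching solution has pH 13.2, which is ≥ 12.5, so it is Class 8 (Corrosive).
Total Class 8: (two 114 mL containers = 228 mL) + 228 mL = 456 mL.
456 mL ≤ 500 mL (rail limit, Class 8) — within limit.
Class 4.1 quantity: two 48.5 kg packs = 97 kg.
That is within the Class 4.1 rail limit of 100 kg.
Class 8 and Class 4.1 may not share an outer package.

No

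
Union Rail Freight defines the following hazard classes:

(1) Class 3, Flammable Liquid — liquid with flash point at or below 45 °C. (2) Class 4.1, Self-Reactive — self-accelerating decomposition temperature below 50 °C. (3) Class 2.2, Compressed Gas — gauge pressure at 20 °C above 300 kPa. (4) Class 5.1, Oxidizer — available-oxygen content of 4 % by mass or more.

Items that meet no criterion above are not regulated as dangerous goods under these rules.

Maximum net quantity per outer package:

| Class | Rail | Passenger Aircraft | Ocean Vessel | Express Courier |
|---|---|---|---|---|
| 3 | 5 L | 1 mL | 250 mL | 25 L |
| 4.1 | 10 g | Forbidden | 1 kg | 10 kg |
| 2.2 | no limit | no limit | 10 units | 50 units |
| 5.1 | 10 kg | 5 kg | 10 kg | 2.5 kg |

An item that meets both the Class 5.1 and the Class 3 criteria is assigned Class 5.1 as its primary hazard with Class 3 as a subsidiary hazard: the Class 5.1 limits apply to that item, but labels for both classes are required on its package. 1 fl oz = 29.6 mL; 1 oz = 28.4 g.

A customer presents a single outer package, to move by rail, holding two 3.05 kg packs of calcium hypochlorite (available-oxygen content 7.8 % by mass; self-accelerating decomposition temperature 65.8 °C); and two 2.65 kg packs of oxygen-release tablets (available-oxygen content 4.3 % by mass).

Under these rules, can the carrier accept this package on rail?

No

Available-oxygen content 7.8 % by mass meets the Class 5.1 criterion (Oxidizer), so the calcium hypochlorite is Class 5.1.
Oxygen-release tablets: available-oxygen content 4.3 % by mass ≥ 4 % by mass → Class 5.1 (Oxidizer).
Total Class 5.1: (two 3.05 kg packs = 6.1 kg) + (two 2.65 kg packs = 5.3 kg) = 11.4 kg.
That exceeds the Class 5.1 rail limit of 10 kg.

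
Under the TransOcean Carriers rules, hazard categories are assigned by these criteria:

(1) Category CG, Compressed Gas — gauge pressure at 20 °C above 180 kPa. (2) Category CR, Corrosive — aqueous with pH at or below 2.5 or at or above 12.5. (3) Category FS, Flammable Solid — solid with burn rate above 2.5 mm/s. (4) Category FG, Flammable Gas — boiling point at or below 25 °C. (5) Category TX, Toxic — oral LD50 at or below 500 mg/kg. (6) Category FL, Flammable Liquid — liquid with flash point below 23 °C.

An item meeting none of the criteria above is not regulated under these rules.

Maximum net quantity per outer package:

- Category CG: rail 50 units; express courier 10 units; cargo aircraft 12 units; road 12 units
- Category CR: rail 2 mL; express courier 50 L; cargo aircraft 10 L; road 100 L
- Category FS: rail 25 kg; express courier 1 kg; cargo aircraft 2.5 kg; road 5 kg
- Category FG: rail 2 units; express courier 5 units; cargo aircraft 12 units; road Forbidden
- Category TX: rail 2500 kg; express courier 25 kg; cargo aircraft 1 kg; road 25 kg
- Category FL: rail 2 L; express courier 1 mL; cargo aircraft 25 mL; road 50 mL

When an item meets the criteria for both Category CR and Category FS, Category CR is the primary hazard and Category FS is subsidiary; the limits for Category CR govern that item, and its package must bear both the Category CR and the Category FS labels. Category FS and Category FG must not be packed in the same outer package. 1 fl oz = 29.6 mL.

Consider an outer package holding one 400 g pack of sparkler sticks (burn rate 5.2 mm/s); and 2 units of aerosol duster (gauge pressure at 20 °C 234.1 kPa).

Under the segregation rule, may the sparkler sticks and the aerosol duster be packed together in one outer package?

Yes

Sparkler sticks: burn rate 5.2 mm/s > 2.5 mm/s → Category FS (Flammable Solid).
Aerosol duster: gauge pressure at 20 °C 234.1 kPa > 180 kPa → Category CG (Compressed Gas).
No segregation rule bars Category FS with Category CG.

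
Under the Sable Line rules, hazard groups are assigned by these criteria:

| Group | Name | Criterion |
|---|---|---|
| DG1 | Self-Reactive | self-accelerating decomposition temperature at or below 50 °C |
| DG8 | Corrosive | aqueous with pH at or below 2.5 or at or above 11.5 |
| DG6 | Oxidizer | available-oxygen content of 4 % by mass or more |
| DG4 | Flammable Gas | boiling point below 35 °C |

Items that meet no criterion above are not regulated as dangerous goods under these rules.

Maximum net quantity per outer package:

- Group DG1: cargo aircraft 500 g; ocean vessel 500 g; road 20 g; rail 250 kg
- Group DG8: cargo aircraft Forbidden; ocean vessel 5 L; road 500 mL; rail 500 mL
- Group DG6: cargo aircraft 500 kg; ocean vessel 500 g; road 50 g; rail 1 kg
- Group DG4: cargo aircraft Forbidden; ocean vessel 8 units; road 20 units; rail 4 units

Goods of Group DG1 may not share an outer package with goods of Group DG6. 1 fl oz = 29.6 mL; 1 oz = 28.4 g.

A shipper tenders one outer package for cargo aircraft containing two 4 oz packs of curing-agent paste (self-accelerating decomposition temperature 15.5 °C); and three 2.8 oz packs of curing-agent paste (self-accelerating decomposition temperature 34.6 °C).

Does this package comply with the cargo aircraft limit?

Yes

With self-accelerating decomposition temperature 15.5 °C (≤ 50 °C), the curing-agent paste falls in Group DG1.
The curing-agent paste has self-accelerating decomposition temperature 34.6 °C, which is ≤ 50 °C, so it is Group DG1 (Self-Reactive).
Total Group DG1: (two 4 oz packs = 227.2 g) + (three 2.8 oz packs = 238.56 g) = 465.76 g.
465.76 g ≤ 500 g (cargo aircraft limit, Group DG1) — within limit.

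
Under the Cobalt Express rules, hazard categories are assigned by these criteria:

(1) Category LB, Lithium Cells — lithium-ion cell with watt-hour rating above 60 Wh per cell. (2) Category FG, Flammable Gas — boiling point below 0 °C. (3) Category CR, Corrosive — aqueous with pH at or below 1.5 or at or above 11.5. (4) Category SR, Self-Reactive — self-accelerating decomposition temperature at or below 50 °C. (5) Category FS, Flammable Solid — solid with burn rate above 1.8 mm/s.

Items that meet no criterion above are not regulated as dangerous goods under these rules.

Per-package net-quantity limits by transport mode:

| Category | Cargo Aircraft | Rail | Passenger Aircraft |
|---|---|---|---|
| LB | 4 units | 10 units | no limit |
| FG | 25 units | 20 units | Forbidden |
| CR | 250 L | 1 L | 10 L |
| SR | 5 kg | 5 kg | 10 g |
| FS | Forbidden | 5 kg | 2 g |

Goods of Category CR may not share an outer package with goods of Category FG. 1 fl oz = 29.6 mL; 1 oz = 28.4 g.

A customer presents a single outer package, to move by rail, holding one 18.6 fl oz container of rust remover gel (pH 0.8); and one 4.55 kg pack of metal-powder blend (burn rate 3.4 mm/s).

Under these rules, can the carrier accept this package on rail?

With pH 0.8 (≤ 1.5), the rust remover gel falls in Category CR.
The metal-powder blend has burn rate 3.4 mm/s, which is > 1.8 mm/s, so it is Category FS (Flammable Solid).
Category CR quantity: one 18.6 fl oz container = 550.56 mL.
550.56 mL is within the rail limit of 1 L for Category CR.
Category FS quantity: 4.55 kg.
That is within the Category FS rail limit of 5 kg.
The segregation rule (Category CR with Category FG) does not apply to Category CR with Category FS.
Every hazard category is within its rail limit and no segregation rule is violated.

Yes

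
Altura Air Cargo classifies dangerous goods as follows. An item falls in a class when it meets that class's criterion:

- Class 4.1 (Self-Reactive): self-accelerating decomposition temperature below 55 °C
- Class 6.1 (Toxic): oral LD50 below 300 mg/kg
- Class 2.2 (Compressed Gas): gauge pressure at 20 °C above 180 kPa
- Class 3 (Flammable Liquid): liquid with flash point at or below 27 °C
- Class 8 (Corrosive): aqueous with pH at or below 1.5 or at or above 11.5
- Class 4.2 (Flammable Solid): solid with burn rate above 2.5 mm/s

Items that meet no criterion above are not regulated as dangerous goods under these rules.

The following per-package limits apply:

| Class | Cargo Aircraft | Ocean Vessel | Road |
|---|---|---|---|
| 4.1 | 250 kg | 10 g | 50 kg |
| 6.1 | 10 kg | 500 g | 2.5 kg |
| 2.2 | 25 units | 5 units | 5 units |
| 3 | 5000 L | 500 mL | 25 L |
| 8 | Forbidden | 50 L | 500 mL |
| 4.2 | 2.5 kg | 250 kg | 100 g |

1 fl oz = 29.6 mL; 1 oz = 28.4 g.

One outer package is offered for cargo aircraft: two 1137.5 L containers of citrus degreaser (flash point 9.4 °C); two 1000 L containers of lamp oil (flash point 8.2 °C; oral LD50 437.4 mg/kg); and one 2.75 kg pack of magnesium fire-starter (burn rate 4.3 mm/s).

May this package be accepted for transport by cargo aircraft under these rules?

No

With flash point 9.4 °C (≤ 27 °C), the citrus degreaser falls in Class 3.
With flash point 8.2 °C (≤ 27 °C), the lamp oil falls in Class 3.
Burn rate 4.3 mm/s meets the Class 4.2 criterion (Flammable Solid), so the magnesium fire-starter is Class 4.2.
Class 4.2 quantity: 2.75 kg.
2.75 kg exceeds the cargo aircraft limit of 2.5 kg for Class 4.2.
Class 3 net quantity: (two 1137.5 L containers = 2275 L) + (two 1000 L containers = 2000 L) = 4275 L.
4275 L is within the cargo aircraft limit of 5000 L for Class 3.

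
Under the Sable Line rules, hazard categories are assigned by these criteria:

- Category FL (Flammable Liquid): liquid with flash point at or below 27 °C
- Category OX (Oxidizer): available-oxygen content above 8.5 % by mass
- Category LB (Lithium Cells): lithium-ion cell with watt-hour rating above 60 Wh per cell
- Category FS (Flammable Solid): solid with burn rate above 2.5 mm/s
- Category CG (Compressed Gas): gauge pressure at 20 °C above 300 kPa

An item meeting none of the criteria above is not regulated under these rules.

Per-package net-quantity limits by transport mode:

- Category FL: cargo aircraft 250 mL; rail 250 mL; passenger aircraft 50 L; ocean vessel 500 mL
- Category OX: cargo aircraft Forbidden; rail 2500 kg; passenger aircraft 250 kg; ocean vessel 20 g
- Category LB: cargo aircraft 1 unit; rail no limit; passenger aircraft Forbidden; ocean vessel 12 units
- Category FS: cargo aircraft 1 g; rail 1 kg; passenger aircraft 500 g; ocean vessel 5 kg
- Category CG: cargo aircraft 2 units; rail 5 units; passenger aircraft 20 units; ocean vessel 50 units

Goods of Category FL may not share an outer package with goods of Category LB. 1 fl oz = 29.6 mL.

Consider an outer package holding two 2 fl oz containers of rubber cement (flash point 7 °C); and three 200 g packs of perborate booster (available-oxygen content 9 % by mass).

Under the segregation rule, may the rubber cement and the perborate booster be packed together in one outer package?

Flash point 7 °C meets the Category FL criterion (Flammable Liquid), so the rubber cement is Category FL.
Available-oxygen content 9 % by mass meets the Category OX criterion (Oxidizer), so the perborate booster is Category OX.
No segregation rule bars Category FL with Category OX.

Yes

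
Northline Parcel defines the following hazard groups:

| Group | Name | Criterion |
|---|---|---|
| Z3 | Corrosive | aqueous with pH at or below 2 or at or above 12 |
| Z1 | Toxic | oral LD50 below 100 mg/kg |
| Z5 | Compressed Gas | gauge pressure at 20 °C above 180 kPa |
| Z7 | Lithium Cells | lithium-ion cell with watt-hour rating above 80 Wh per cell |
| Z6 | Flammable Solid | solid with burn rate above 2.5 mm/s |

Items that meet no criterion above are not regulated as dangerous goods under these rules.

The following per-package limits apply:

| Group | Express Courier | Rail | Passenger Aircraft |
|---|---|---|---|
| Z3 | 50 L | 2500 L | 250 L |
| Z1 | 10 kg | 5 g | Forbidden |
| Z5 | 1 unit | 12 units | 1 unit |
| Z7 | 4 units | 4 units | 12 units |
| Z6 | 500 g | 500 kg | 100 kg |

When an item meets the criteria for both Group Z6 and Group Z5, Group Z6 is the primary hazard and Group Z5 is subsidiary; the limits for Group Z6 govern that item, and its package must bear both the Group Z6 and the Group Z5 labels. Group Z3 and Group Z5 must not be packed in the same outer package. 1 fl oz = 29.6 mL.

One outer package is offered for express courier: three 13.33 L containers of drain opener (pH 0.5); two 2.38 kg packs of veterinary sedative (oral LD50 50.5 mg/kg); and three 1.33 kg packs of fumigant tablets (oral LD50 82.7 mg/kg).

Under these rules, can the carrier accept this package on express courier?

Yes

pH 0.5 meets the Group Z3 criterion (Corrosive), so the drain opener is Group Z3.
With oral LD50 50.5 mg/kg (< 100 mg/kg), the veterinary sedative falls in Group Z1.
Oral LD50 82.7 mg/kg meets the Group Z1 criterion (Toxic), so the fumigant tablets are Group Z1.
Group Z3 quantity: three 13.33 L containers = 39.99 L.
39.99 L ≤ 50 L (express courier limit, Group Z3) — within limit.
Total Group Z1: (two 2.38 kg packs = 4.76 kg) + (three 1.33 kg packs = 3.99 kg) = 8.75 kg.
8.75 kg ≤ 10 kg (express courier limit, Group Z1) — within limit.
The segregation rule (Group Z3 with Group Z5) does not apply to Group Z3 with Group Z1.
Every hazard group is within its express courier limit and no segregation rule is violated.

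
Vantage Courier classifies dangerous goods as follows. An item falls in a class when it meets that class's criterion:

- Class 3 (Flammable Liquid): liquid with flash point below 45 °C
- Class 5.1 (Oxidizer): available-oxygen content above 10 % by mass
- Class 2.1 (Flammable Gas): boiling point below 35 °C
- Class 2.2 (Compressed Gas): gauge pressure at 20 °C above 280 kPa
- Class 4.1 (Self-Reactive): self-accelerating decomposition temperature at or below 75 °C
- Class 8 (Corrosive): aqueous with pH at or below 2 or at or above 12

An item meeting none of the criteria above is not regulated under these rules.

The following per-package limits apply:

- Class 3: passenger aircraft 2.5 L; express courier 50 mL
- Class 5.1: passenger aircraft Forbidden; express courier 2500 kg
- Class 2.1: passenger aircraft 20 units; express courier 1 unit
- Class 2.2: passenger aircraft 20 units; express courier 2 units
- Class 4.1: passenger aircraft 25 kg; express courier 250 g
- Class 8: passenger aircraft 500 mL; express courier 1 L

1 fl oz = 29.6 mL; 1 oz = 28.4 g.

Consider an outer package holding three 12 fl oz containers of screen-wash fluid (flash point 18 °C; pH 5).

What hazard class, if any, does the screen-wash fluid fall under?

Screen-wash fluid: flash point 18 °C < 45 °C → Class 3 (Flammable Liquid).

Class 3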